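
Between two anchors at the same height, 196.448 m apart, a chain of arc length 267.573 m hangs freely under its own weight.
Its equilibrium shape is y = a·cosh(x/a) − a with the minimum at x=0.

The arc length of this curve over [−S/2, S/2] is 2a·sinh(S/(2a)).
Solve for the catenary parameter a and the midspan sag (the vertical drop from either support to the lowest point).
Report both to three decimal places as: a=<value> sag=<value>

a=69.997 sag=80.994

seed: a₀ = √(S³/(24(L−S))) = √(196.448³/(24·71.125)) = 66.643018
iter 1: u=1.473883  f(a)=+8.137e+00  f'(a)=-2.636e+00  a ← 66.643018 − (+8.137e+00/-2.636e+00) = 69.730385
iter 2: u=1.408626  f(a)=+5.996e-01  f'(a)=-2.260e+00  a ← 69.730385 − (+5.996e-01/-2.260e+00) = 69.995675
iter 3: u=1.403287  f(a)=+3.829e-03  f'(a)=-2.231e+00  a ← 69.995675 − (+3.829e-03/-2.231e+00) = 69.997391
iter 4: u=1.403252  f(a)=+1.583e-07  f'(a)=-2.231e+00  a ← 69.997391 − (+1.583e-07/-2.231e+00) = 69.997391
iter 5: u=1.403252  f(a)=+0.000e+00  f'(a)=-2.231e+00  a ← 69.997391 − (+0.000e+00/-2.231e+00) = 69.997391
converged: |Δa| < 1e-12 after 5 iterations
sag = a·(cosh(S/(2a)) − 1) = 69.997391·(cosh(1.403252) − 1) = 80.994206
T_max/T_min = cosh(S/(2a)) = 2.157103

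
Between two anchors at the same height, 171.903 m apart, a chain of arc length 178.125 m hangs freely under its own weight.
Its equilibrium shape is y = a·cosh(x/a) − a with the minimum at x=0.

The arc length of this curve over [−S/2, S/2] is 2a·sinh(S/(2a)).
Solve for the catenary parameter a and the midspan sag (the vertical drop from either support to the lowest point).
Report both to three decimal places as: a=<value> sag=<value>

a=185.433 sag=20.279

seed: a₀ = √(S³/(24(L−S))) = √(171.903³/(24·6.222)) = 184.439765
iter 1: u=0.466014  f(a)=+6.791e-02  f'(a)=-6.895e-02  a ← 184.439765 − (+6.791e-02/-6.895e-02) = 185.424765
iter 2: u=0.463538  f(a)=+5.479e-04  f'(a)=-6.784e-02  a ← 185.424765 − (+5.479e-04/-6.784e-02) = 185.432842
iter 3: u=0.463518  f(a)=+3.630e-08  f'(a)=-6.783e-02  a ← 185.432842 − (+3.630e-08/-6.783e-02) = 185.432842
iter 4: u=0.463518  f(a)=+0.000e+00  f'(a)=-6.783e-02  a ← 185.432842 − (+0.000e+00/-6.783e-02) = 185.432842
converged: |Δa| < 1e-12 after 4 iterations
sag = a·(cosh(S/(2a)) − 1) = 185.432842·(cosh(0.463518) − 1) = 20.279257
T_max/T_min = cosh(S/(2a)) = 1.109362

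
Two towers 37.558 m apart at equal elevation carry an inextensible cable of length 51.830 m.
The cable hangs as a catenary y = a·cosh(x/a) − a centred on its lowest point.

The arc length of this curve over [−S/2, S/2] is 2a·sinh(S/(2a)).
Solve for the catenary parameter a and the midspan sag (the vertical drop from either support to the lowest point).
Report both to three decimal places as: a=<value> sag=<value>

a=13.091 sag=15.943

seed: a₀ = √(S³/(24(L−S))) = √(37.558³/(24·14.272)) = 12.436714
iter 1: u=1.509965  f(a)=+1.718e+00  f'(a)=-2.863e+00  a ← 12.436714 − (+1.718e+00/-2.863e+00) = 13.036871
iter 2: u=1.440453  f(a)=+1.322e-01  f'(a)=-2.438e+00  a ← 13.036871 − (+1.322e-01/-2.438e+00) = 13.091101
iter 3: u=1.434486  f(a)=+9.269e-04  f'(a)=-2.404e+00  a ← 13.091101 − (+9.269e-04/-2.404e+00) = 13.091486
iter 4: u=1.434444  f(a)=+4.626e-08  f'(a)=-2.403e+00  a ← 13.091486 − (+4.626e-08/-2.403e+00) = 13.091486
iter 5: u=1.434444  f(a)=+7.105e-15  f'(a)=-2.403e+00  a ← 13.091486 − (+7.105e-15/-2.403e+00) = 13.091486
converged: |Δa| < 1e-12 after 5 iterations
sag = a·(cosh(S/(2a)) − 1) = 13.091486·(cosh(1.434444) − 1) = 15.942532
T_max/T_min = cosh(S/(2a)) = 2.217779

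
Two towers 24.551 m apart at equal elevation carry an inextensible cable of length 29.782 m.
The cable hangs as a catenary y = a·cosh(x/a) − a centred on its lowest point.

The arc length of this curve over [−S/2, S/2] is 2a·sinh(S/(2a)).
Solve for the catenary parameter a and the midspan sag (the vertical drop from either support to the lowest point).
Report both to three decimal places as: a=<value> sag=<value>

a=11.188 sag=7.438

seed: a₀ = √(S³/(24(L−S))) = √(24.551³/(24·5.231)) = 10.856899
iter 1: u=1.130664  f(a)=+3.447e-01  f'(a)=-1.093e+00  a ← 10.856899 − (+3.447e-01/-1.093e+00) = 11.172415
iter 2: u=1.098733  f(a)=+1.560e-02  f'(a)=-9.957e-01  a ← 11.172415 − (+1.560e-02/-9.957e-01) = 11.188081
iter 3: u=1.097194  f(a)=+3.529e-05  f'(a)=-9.912e-01  a ← 11.188081 − (+3.529e-05/-9.912e-01) = 11.188116
iter 4: u=1.097191  f(a)=+1.815e-10  f'(a)=-9.912e-01  a ← 11.188116 − (+1.815e-10/-9.912e-01) = 11.188116
iter 5: u=1.097191  f(a)=+3.553e-15  f'(a)=-9.912e-01  a ← 11.188116 − (+3.553e-15/-9.912e-01) = 11.188116
converged: |Δa| < 1e-12 after 5 iterations
sag = a·(cosh(S/(2a)) − 1) = 11.188116·(cosh(1.097191) − 1) = 7.437560
T_max/T_min = cosh(S/(2a)) = 1.664773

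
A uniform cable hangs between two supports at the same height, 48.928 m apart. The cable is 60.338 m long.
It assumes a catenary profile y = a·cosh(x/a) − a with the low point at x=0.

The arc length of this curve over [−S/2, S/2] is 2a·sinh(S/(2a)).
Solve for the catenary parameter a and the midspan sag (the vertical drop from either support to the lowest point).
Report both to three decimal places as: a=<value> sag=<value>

a=21.370 sag=15.601

seed: a₀ = √(S³/(24(L−S))) = √(48.928³/(24·11.410)) = 20.681772
iter 1: u=1.182877  f(a)=+8.254e-01  f'(a)=-1.266e+00  a ← 20.681772 − (+8.254e-01/-1.266e+00) = 21.333874
iter 2: u=1.146721  f(a)=+4.064e-02  f'(a)=-1.144e+00  a ← 21.333874 − (+4.064e-02/-1.144e+00) = 21.369408
iter 3: u=1.144814  f(a)=+1.099e-04  f'(a)=-1.138e+00  a ← 21.369408 − (+1.099e-04/-1.138e+00) = 21.369504
iter 4: u=1.144809  f(a)=+8.075e-10  f'(a)=-1.138e+00  a ← 21.369504 − (+8.075e-10/-1.138e+00) = 21.369504
iter 5: u=1.144809  f(a)=-7.105e-15  f'(a)=-1.138e+00  a ← 21.369504 − (-7.105e-15/-1.138e+00) = 21.369504
converged: |Δa| < 1e-12 after 5 iterations
sag = a·(cosh(S/(2a)) − 1) = 21.369504·(cosh(1.144809) − 1) = 15.601082
T_max/T_min = cosh(S/(2a)) = 1.730063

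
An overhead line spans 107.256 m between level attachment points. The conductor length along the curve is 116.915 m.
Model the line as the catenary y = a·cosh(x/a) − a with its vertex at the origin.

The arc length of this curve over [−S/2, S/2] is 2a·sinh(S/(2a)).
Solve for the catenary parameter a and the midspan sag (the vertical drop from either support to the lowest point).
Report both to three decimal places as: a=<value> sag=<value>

a=73.922 sag=20.321

seed: a₀ = √(S³/(24(L−S))) = √(107.256³/(24·9.659)) = 72.955946
iter 1: u=0.735074  f(a)=+2.643e-01  f'(a)=-2.794e-01  a ← 72.955946 − (+2.643e-01/-2.794e-01) = 73.902112
iter 2: u=0.725663  f(a)=+5.230e-03  f'(a)=-2.684e-01  a ← 73.902112 − (+5.230e-03/-2.684e-01) = 73.921598
iter 3: u=0.725471  f(a)=+2.139e-06  f'(a)=-2.682e-01  a ← 73.921598 − (+2.139e-06/-2.682e-01) = 73.921606
iter 4: u=0.725471  f(a)=+3.553e-13  f'(a)=-2.682e-01  a ← 73.921606 − (+3.553e-13/-2.682e-01) = 73.921606
converged: |Δa| < 1e-12 after 4 iterations
sag = a·(cosh(S/(2a)) − 1) = 73.921606·(cosh(0.725471) − 1) = 20.321076
T_max/T_min = cosh(S/(2a)) = 1.274900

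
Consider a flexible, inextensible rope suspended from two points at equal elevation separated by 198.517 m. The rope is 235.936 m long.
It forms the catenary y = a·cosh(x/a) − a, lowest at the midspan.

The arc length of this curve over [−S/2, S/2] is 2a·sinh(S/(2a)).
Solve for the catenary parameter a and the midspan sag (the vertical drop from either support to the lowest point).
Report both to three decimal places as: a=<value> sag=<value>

seed: a₀ = √(S³/(24(L−S))) = √(198.517³/(24·37.419)) = 93.335067
iter 1: u=1.063464  f(a)=+2.174e+00  f'(a)=-8.962e-01  a ← 93.335067 − (+2.174e+00/-8.962e-01) = 95.760573
iter 2: u=1.036528  f(a)=+8.762e-02  f'(a)=-8.253e-01  a ← 95.760573 − (+8.762e-02/-8.253e-01) = 95.866740
iter 3: u=1.035380  f(a)=+1.556e-04  f'(a)=-8.224e-01  a ← 95.866740 − (+1.556e-04/-8.224e-01) = 95.866930
iter 4: u=1.035378  f(a)=+4.926e-10  f'(a)=-8.224e-01  a ← 95.866930 − (+4.926e-10/-8.224e-01) = 95.866930
iter 5: u=1.035378  f(a)=-2.842e-14  f'(a)=-8.224e-01  a ← 95.866930 − (-2.842e-14/-8.224e-01) = 95.866930
converged: |Δa| < 1e-12 after 5 iterations
sag = a·(cosh(S/(2a)) − 1) = 95.866930·(cosh(1.035378) − 1) = 56.142666
T_max/T_min = cosh(S/(2a)) = 1.585631

a=95.867 sag=56.143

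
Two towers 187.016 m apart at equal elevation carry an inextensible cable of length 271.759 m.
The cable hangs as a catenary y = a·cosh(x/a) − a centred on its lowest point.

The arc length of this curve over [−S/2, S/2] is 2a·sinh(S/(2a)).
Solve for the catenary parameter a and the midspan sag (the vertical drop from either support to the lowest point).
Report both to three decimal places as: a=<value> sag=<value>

seed: a₀ = √(S³/(24(L−S))) = √(187.016³/(24·84.743)) = 56.710125
iter 1: u=1.648877  f(a)=+1.229e+01  f'(a)=-3.884e+00  a ← 56.710125 − (+1.229e+01/-3.884e+00) = 59.875406
iter 2: u=1.561710  f(a)=+1.104e+00  f'(a)=-3.215e+00  a ← 59.875406 − (+1.104e+00/-3.215e+00) = 60.218925
iter 3: u=1.552801  f(a)=+1.085e-02  f'(a)=-3.152e+00  a ← 60.218925 − (+1.085e-02/-3.152e+00) = 60.222368
iter 4: u=1.552712  f(a)=+1.071e-06  f'(a)=-3.151e+00  a ← 60.222368 − (+1.071e-06/-3.151e+00) = 60.222369
iter 5: u=1.552712  f(a)=+5.684e-14  f'(a)=-3.151e+00  a ← 60.222369 − (+5.684e-14/-3.151e+00) = 60.222369
converged: |Δa| < 1e-12 after 5 iterations
sag = a·(cosh(S/(2a)) − 1) = 60.222369·(cosh(1.552712) − 1) = 88.404588
T_max/T_min = cosh(S/(2a)) = 2.467969

a=60.222 sag=88.405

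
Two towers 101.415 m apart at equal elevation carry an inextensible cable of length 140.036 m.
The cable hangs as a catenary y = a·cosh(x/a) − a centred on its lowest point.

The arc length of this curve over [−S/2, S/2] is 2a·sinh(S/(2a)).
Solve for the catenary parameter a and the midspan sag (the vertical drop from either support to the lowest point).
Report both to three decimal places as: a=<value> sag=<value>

seed: a₀ = √(S³/(24(L−S))) = √(101.415³/(24·38.621)) = 33.545627
iter 1: u=1.511598  f(a)=+4.660e+00  f'(a)=-2.874e+00  a ← 33.545627 − (+4.660e+00/-2.874e+00) = 35.167377
iter 2: u=1.441890  f(a)=+3.593e-01  f'(a)=-2.446e+00  a ← 35.167377 − (+3.593e-01/-2.446e+00) = 35.314247
iter 3: u=1.435894  f(a)=+2.529e-03  f'(a)=-2.412e+00  a ← 35.314247 − (+2.529e-03/-2.412e+00) = 35.315295
iter 4: u=1.435851  f(a)=+1.273e-07  f'(a)=-2.411e+00  a ← 35.315295 − (+1.273e-07/-2.411e+00) = 35.315295
iter 5: u=1.435851  f(a)=+0.000e+00  f'(a)=-2.411e+00  a ← 35.315295 − (+0.000e+00/-2.411e+00) = 35.315295
converged: |Δa| < 1e-12 after 5 iterations
sag = a·(cosh(S/(2a)) − 1) = 35.315295·(cosh(1.435851) − 1) = 43.104666
T_max/T_min = cosh(S/(2a)) = 2.220567

a=35.315 sag=43.105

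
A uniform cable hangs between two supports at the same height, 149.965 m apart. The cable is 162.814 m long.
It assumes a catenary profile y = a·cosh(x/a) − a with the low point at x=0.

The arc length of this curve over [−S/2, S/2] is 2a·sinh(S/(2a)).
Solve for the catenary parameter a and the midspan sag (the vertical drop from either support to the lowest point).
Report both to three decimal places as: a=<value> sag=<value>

a=105.897 sag=27.674

seed: a₀ = √(S³/(24(L−S))) = √(149.965³/(24·12.849)) = 104.579024
iter 1: u=0.716994  f(a)=+3.343e-01  f'(a)=-2.586e-01  a ← 104.579024 − (+3.343e-01/-2.586e-01) = 105.871944
iter 2: u=0.708238  f(a)=+6.301e-03  f'(a)=-2.489e-01  a ← 105.871944 − (+6.301e-03/-2.489e-01) = 105.897258
iter 3: u=0.708068  f(a)=+2.334e-06  f'(a)=-2.487e-01  a ← 105.897258 − (+2.334e-06/-2.487e-01) = 105.897267
iter 4: u=0.708068  f(a)=+3.411e-13  f'(a)=-2.487e-01  a ← 105.897267 − (+3.411e-13/-2.487e-01) = 105.897267
converged: |Δa| < 1e-12 after 4 iterations
sag = a·(cosh(S/(2a)) − 1) = 105.897267·(cosh(0.708068) − 1) = 27.674178
T_max/T_min = cosh(S/(2a)) = 1.261330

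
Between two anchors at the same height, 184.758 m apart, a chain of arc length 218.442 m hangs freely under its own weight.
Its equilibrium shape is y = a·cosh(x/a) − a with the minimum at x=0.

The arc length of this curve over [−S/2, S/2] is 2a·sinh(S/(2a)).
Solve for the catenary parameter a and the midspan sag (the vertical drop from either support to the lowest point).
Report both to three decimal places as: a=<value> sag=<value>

a=90.646 sag=51.290

seed: a₀ = √(S³/(24(L−S))) = √(184.758³/(24·33.684)) = 88.325769
iter 1: u=1.045890  f(a)=+1.891e+00  f'(a)=-8.495e-01  a ← 88.325769 − (+1.891e+00/-8.495e-01) = 90.551881
iter 2: u=1.020178  f(a)=+7.385e-02  f'(a)=-7.843e-01  a ← 90.551881 − (+7.385e-02/-7.843e-01) = 90.646043
iter 3: u=1.019118  f(a)=+1.228e-04  f'(a)=-7.817e-01  a ← 90.646043 − (+1.228e-04/-7.817e-01) = 90.646200
iter 4: u=1.019116  f(a)=+3.405e-10  f'(a)=-7.817e-01  a ← 90.646200 − (+3.405e-10/-7.817e-01) = 90.646200
iter 5: u=1.019116  f(a)=+2.842e-14  f'(a)=-7.817e-01  a ← 90.646200 − (+2.842e-14/-7.817e-01) = 90.646200
converged: |Δa| < 1e-12 after 5 iterations
sag = a·(cosh(S/(2a)) − 1) = 90.646200·(cosh(1.019116) − 1) = 51.290266
T_max/T_min = cosh(S/(2a)) = 1.565829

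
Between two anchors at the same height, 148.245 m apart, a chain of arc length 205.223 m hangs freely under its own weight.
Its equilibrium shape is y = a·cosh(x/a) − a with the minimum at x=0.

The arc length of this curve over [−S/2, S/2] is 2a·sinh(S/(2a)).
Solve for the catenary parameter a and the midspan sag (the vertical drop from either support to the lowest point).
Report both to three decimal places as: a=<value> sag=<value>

a=51.407 sag=63.361

seed: a₀ = √(S³/(24(L−S))) = √(148.245³/(24·56.978)) = 48.810231
iter 1: u=1.518585  f(a)=+6.942e+00  f'(a)=-2.919e+00  a ← 48.810231 − (+6.942e+00/-2.919e+00) = 51.188280
iter 2: u=1.448037  f(a)=+5.396e-01  f'(a)=-2.482e+00  a ← 51.188280 − (+5.396e-01/-2.482e+00) = 51.405717
iter 3: u=1.441912  f(a)=+3.867e-03  f'(a)=-2.446e+00  a ← 51.405717 − (+3.867e-03/-2.446e+00) = 51.407298
iter 4: u=1.441867  f(a)=+2.018e-07  f'(a)=-2.446e+00  a ← 51.407298 − (+2.018e-07/-2.446e+00) = 51.407298
iter 5: u=1.441867  f(a)=+0.000e+00  f'(a)=-2.446e+00  a ← 51.407298 − (+0.000e+00/-2.446e+00) = 51.407298
converged: |Δa| < 1e-12 after 5 iterations
sag = a·(cosh(S/(2a)) − 1) = 51.407298·(cosh(1.441867) − 1) = 63.361296
T_max/T_min = cosh(S/(2a)) = 2.232535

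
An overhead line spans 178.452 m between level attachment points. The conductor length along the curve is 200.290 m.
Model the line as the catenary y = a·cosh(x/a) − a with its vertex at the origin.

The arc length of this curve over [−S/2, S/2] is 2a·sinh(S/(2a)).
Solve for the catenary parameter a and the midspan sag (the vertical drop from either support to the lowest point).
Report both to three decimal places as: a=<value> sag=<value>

seed: a₀ = √(S³/(24(L−S))) = √(178.452³/(24·21.838)) = 104.128612
iter 1: u=0.856883  f(a)=+8.159e-01  f'(a)=-4.511e-01  a ← 104.128612 − (+8.159e-01/-4.511e-01) = 105.937433
iter 2: u=0.842252  f(a)=+2.174e-02  f'(a)=-4.273e-01  a ← 105.937433 − (+2.174e-02/-4.273e-01) = 105.988321
iter 3: u=0.841847  f(a)=+1.638e-05  f'(a)=-4.267e-01  a ← 105.988321 − (+1.638e-05/-4.267e-01) = 105.988359
iter 4: u=0.841847  f(a)=+9.237e-12  f'(a)=-4.267e-01  a ← 105.988359 − (+9.237e-12/-4.267e-01) = 105.988359
converged: |Δa| < 1e-12 after 4 iterations
sag = a·(cosh(S/(2a)) − 1) = 105.988359·(cosh(0.841847) − 1) = 39.828489
T_max/T_min = cosh(S/(2a)) = 1.375782

a=105.988 sag=39.828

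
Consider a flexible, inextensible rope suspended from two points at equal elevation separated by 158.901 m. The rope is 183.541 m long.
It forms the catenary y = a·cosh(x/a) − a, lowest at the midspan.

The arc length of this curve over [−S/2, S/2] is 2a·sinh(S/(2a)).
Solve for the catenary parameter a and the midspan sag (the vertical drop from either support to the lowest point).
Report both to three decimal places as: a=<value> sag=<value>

a=84.220 sag=40.339

seed: a₀ = √(S³/(24(L−S))) = √(158.901³/(24·24.640)) = 82.369034
iter 1: u=0.964568  f(a)=+1.172e+00  f'(a)=-6.558e-01  a ← 82.369034 − (+1.172e+00/-6.558e-01) = 84.156031
iter 2: u=0.944086  f(a)=+3.922e-02  f'(a)=-6.126e-01  a ← 84.156031 − (+3.922e-02/-6.126e-01) = 84.220061
iter 3: u=0.943368  f(a)=+4.731e-05  f'(a)=-6.111e-01  a ← 84.220061 − (+4.731e-05/-6.111e-01) = 84.220139
iter 4: u=0.943367  f(a)=+6.895e-11  f'(a)=-6.111e-01  a ← 84.220139 − (+6.895e-11/-6.111e-01) = 84.220139
iter 5: u=0.943367  f(a)=+0.000e+00  f'(a)=-6.111e-01  a ← 84.220139 − (+0.000e+00/-6.111e-01) = 84.220139
converged: |Δa| < 1e-12 after 5 iterations
sag = a·(cosh(S/(2a)) − 1) = 84.220139·(cosh(0.943367) − 1) = 40.338508
T_max/T_min = cosh(S/(2a)) = 1.478965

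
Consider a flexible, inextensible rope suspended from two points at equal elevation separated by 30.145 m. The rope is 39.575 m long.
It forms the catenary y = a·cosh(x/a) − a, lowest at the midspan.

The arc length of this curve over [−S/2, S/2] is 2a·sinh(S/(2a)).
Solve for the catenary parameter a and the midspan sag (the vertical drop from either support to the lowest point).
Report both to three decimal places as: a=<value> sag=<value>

seed: a₀ = √(S³/(24(L−S))) = √(30.145³/(24·9.430)) = 11.001742
iter 1: u=1.370010  f(a)=+9.256e-01  f'(a)=-2.058e+00  a ← 11.001742 − (+9.256e-01/-2.058e+00) = 11.451404
iter 2: u=1.316214  f(a)=+5.977e-02  f'(a)=-1.800e+00  a ← 11.451404 − (+5.977e-02/-1.800e+00) = 11.484603
iter 3: u=1.312409  f(a)=+2.873e-04  f'(a)=-1.783e+00  a ← 11.484603 − (+2.873e-04/-1.783e+00) = 11.484765
iter 4: u=1.312391  f(a)=+6.709e-09  f'(a)=-1.783e+00  a ← 11.484765 − (+6.709e-09/-1.783e+00) = 11.484765
iter 5: u=1.312391  f(a)=+0.000e+00  f'(a)=-1.783e+00  a ← 11.484765 − (+0.000e+00/-1.783e+00) = 11.484765
converged: |Δa| < 1e-12 after 5 iterations
sag = a·(cosh(S/(2a)) − 1) = 11.484765·(cosh(1.312391) − 1) = 11.394155
T_max/T_min = cosh(S/(2a)) = 1.992110

a=11.485 sag=11.394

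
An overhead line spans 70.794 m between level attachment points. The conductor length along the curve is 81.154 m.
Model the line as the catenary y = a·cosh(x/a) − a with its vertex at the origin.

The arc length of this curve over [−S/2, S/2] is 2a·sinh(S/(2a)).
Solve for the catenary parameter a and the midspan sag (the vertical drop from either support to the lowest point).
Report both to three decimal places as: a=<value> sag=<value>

a=38.578 sag=17.411

seed: a₀ = √(S³/(24(L−S))) = √(70.794³/(24·10.360)) = 37.775409
iter 1: u=0.937038  f(a)=+4.645e-01  f'(a)=-5.982e-01  a ← 37.775409 − (+4.645e-01/-5.982e-01) = 38.551821
iter 2: u=0.918167  f(a)=+1.471e-02  f'(a)=-5.609e-01  a ← 38.551821 − (+1.471e-02/-5.609e-01) = 38.578040
iter 3: u=0.917543  f(a)=+1.581e-05  f'(a)=-5.597e-01  a ← 38.578040 − (+1.581e-05/-5.597e-01) = 38.578069
iter 4: u=0.917542  f(a)=+1.833e-11  f'(a)=-5.597e-01  a ← 38.578069 − (+1.833e-11/-5.597e-01) = 38.578069
converged: |Δa| < 1e-12 after 4 iterations
sag = a·(cosh(S/(2a)) − 1) = 38.578069·(cosh(0.917542) − 1) = 17.410862
T_max/T_min = cosh(S/(2a)) = 1.451315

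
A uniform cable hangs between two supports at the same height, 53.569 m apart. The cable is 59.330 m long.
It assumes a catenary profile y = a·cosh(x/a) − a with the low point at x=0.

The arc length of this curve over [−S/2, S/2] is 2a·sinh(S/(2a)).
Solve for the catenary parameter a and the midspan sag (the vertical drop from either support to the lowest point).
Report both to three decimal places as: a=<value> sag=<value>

seed: a₀ = √(S³/(24(L−S))) = √(53.569³/(24·5.761)) = 33.343851
iter 1: u=0.803282  f(a)=+1.887e-01  f'(a)=-3.684e-01  a ← 33.343851 − (+1.887e-01/-3.684e-01) = 33.856242
iter 2: u=0.791124  f(a)=+4.439e-03  f'(a)=-3.512e-01  a ← 33.856242 − (+4.439e-03/-3.512e-01) = 33.868880
iter 3: u=0.790829  f(a)=+2.586e-06  f'(a)=-3.508e-01  a ← 33.868880 − (+2.586e-06/-3.508e-01) = 33.868888
iter 4: u=0.790829  f(a)=+8.740e-13  f'(a)=-3.508e-01  a ← 33.868888 − (+8.740e-13/-3.508e-01) = 33.868888
converged: |Δa| < 1e-12 after 4 iterations
sag = a·(cosh(S/(2a)) − 1) = 33.868888·(cosh(0.790829) − 1) = 11.154593
T_max/T_min = cosh(S/(2a)) = 1.329346

a=33.869 sag=11.155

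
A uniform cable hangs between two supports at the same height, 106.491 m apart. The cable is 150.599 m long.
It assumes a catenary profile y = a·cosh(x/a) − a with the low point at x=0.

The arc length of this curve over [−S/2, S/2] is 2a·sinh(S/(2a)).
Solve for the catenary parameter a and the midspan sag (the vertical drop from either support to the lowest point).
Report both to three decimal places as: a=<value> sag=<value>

a=35.702 sag=47.633

seed: a₀ = √(S³/(24(L−S))) = √(106.491³/(24·44.108)) = 33.775754
iter 1: u=1.576441  f(a)=+5.817e+00  f'(a)=-3.321e+00  a ← 33.775754 − (+5.817e+00/-3.321e+00) = 35.527075
iter 2: u=1.498730  f(a)=+4.830e-01  f'(a)=-2.791e+00  a ← 35.527075 − (+4.830e-01/-2.791e+00) = 35.700164
iter 3: u=1.491464  f(a)=+3.997e-03  f'(a)=-2.745e+00  a ← 35.700164 − (+3.997e-03/-2.745e+00) = 35.701621
iter 4: u=1.491403  f(a)=+2.788e-07  f'(a)=-2.744e+00  a ← 35.701621 − (+2.788e-07/-2.744e+00) = 35.701621
iter 5: u=1.491403  f(a)=-2.842e-14  f'(a)=-2.744e+00  a ← 35.701621 − (-2.842e-14/-2.744e+00) = 35.701621
converged: |Δa| < 1e-12 after 5 iterations
sag = a·(cosh(S/(2a)) − 1) = 35.701621·(cosh(1.491403) − 1) = 47.632768
T_max/T_min = cosh(S/(2a)) = 2.334191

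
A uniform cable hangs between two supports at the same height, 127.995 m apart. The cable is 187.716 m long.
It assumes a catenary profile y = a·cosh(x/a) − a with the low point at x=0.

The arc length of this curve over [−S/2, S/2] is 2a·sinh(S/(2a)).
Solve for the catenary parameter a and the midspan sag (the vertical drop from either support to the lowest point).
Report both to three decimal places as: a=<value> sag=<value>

a=40.682 sag=61.613

seed: a₀ = √(S³/(24(L−S))) = √(127.995³/(24·59.721)) = 38.249023
iter 1: u=1.673180  f(a)=+8.939e+00  f'(a)=-4.089e+00  a ← 38.249023 − (+8.939e+00/-4.089e+00) = 40.435097
iter 2: u=1.582722  f(a)=+8.236e-01  f'(a)=-3.367e+00  a ← 40.435097 − (+8.236e-01/-3.367e+00) = 40.679689
iter 3: u=1.573205  f(a)=+8.559e-03  f'(a)=-3.298e+00  a ← 40.679689 − (+8.559e-03/-3.298e+00) = 40.682285
iter 4: u=1.573105  f(a)=+9.456e-07  f'(a)=-3.297e+00  a ← 40.682285 − (+9.456e-07/-3.297e+00) = 40.682285
iter 5: u=1.573105  f(a)=+8.527e-14  f'(a)=-3.297e+00  a ← 40.682285 − (+8.527e-14/-3.297e+00) = 40.682285
converged: |Δa| < 1e-12 after 5 iterations
sag = a·(cosh(S/(2a)) − 1) = 40.682285·(cosh(1.573105) − 1) = 61.613230
T_max/T_min = cosh(S/(2a)) = 2.514498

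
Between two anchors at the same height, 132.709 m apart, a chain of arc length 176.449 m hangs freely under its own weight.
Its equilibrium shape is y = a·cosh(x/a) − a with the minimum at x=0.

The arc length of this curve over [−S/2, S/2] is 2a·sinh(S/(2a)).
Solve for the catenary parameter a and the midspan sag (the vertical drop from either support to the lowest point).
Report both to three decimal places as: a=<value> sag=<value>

seed: a₀ = √(S³/(24(L−S))) = √(132.709³/(24·43.740)) = 47.185173
iter 1: u=1.406257  f(a)=+4.534e+00  f'(a)=-2.247e+00  a ← 47.185173 − (+4.534e+00/-2.247e+00) = 49.202667
iter 2: u=1.348596  f(a)=+3.070e-01  f'(a)=-1.953e+00  a ← 49.202667 − (+3.070e-01/-1.953e+00) = 49.359913
iter 3: u=1.344299  f(a)=+1.634e-03  f'(a)=-1.932e+00  a ← 49.359913 − (+1.634e-03/-1.932e+00) = 49.360759
iter 4: u=1.344276  f(a)=+4.681e-08  f'(a)=-1.932e+00  a ← 49.360759 − (+4.681e-08/-1.932e+00) = 49.360759
iter 5: u=1.344276  f(a)=+0.000e+00  f'(a)=-1.932e+00  a ← 49.360759 − (+0.000e+00/-1.932e+00) = 49.360759
converged: |Δa| < 1e-12 after 5 iterations
sag = a·(cosh(S/(2a)) − 1) = 49.360759·(cosh(1.344276) − 1) = 51.733489
T_max/T_min = cosh(S/(2a)) = 2.048069

a=49.361 sag=51.733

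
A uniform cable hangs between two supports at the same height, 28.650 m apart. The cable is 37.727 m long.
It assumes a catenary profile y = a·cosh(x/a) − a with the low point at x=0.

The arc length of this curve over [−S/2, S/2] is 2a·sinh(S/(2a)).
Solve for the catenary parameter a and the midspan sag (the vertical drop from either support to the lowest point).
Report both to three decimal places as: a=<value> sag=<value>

seed: a₀ = √(S³/(24(L−S))) = √(28.650³/(24·9.077)) = 10.389871
iter 1: u=1.378747  f(a)=+9.028e-01  f'(a)=-2.103e+00  a ← 10.389871 − (+9.028e-01/-2.103e+00) = 10.819225
iter 2: u=1.324032  f(a)=+5.898e-02  f'(a)=-1.836e+00  a ← 10.819225 − (+5.898e-02/-1.836e+00) = 10.851345
iter 3: u=1.320113  f(a)=+2.906e-04  f'(a)=-1.818e+00  a ← 10.851345 − (+2.906e-04/-1.818e+00) = 10.851505
iter 4: u=1.320093  f(a)=+7.133e-09  f'(a)=-1.818e+00  a ← 10.851505 − (+7.133e-09/-1.818e+00) = 10.851505
iter 5: u=1.320093  f(a)=+7.105e-15  f'(a)=-1.818e+00  a ← 10.851505 − (+7.105e-15/-1.818e+00) = 10.851505
converged: |Δa| < 1e-12 after 5 iterations
sag = a·(cosh(S/(2a)) − 1) = 10.851505·(cosh(1.320093) − 1) = 10.910544
T_max/T_min = cosh(S/(2a)) = 2.005441

a=10.852 sag=10.911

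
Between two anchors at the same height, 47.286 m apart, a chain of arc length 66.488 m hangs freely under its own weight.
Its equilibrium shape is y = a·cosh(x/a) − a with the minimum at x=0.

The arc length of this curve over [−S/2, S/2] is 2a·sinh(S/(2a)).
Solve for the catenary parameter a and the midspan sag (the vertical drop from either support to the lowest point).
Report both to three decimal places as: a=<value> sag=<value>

seed: a₀ = √(S³/(24(L−S))) = √(47.286³/(24·19.202)) = 15.146769
iter 1: u=1.560927  f(a)=+2.480e+00  f'(a)=-3.209e+00  a ← 15.146769 − (+2.480e+00/-3.209e+00) = 15.919382
iter 2: u=1.485171  f(a)=+2.024e-01  f'(a)=-2.705e+00  a ← 15.919382 − (+2.024e-01/-2.705e+00) = 15.994186
iter 3: u=1.478225  f(a)=+1.612e-03  f'(a)=-2.662e+00  a ← 15.994186 − (+1.612e-03/-2.662e+00) = 15.994792
iter 4: u=1.478169  f(a)=+1.041e-07  f'(a)=-2.662e+00  a ← 15.994792 − (+1.041e-07/-2.662e+00) = 15.994792
iter 5: u=1.478169  f(a)=-1.421e-14  f'(a)=-2.662e+00  a ← 15.994792 − (-1.421e-14/-2.662e+00) = 15.994792
converged: |Δa| < 1e-12 after 5 iterations
sag = a·(cosh(S/(2a)) − 1) = 15.994792·(cosh(1.478169) − 1) = 20.896900
T_max/T_min = cosh(S/(2a)) = 2.306481

a=15.995 sag=20.897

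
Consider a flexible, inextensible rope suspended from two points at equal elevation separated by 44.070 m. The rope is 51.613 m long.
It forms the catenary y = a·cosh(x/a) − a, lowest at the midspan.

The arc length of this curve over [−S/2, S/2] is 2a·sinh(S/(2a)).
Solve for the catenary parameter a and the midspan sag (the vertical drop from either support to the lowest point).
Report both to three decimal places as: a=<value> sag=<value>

a=22.281 sag=11.813

seed: a₀ = √(S³/(24(L−S))) = √(44.070³/(24·7.543)) = 21.743873
iter 1: u=1.013389  f(a)=+3.969e-01  f'(a)=-7.677e-01  a ← 21.743873 − (+3.969e-01/-7.677e-01) = 22.260890
iter 2: u=0.989853  f(a)=+1.460e-02  f'(a)=-7.122e-01  a ← 22.260890 − (+1.460e-02/-7.122e-01) = 22.281387
iter 3: u=0.988942  f(a)=+2.142e-05  f'(a)=-7.101e-01  a ← 22.281387 − (+2.142e-05/-7.101e-01) = 22.281417
iter 4: u=0.988941  f(a)=+4.624e-11  f'(a)=-7.101e-01  a ← 22.281417 − (+4.624e-11/-7.101e-01) = 22.281417
iter 5: u=0.988941  f(a)=+0.000e+00  f'(a)=-7.101e-01  a ← 22.281417 − (+0.000e+00/-7.101e-01) = 22.281417
converged: |Δa| < 1e-12 after 5 iterations
sag = a·(cosh(S/(2a)) − 1) = 22.281417·(cosh(0.988941) − 1) = 11.813113
T_max/T_min = cosh(S/(2a)) = 1.530178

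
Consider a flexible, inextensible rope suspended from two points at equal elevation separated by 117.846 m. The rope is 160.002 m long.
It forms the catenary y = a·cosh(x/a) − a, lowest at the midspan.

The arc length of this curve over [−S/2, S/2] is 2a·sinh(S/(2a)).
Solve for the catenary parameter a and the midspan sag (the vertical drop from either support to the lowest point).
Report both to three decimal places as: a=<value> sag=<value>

a=42.221 sag=48.238

seed: a₀ = √(S³/(24(L−S))) = √(117.846³/(24·42.156)) = 40.219526
iter 1: u=1.465035  f(a)=+4.762e+00  f'(a)=-2.582e+00  a ← 40.219526 − (+4.762e+00/-2.582e+00) = 42.063841
iter 2: u=1.400799  f(a)=+3.472e-01  f'(a)=-2.218e+00  a ← 42.063841 − (+3.472e-01/-2.218e+00) = 42.220348
iter 3: u=1.395607  f(a)=+2.166e-03  f'(a)=-2.191e+00  a ← 42.220348 − (+2.166e-03/-2.191e+00) = 42.221336
iter 4: u=1.395574  f(a)=+8.543e-08  f'(a)=-2.190e+00  a ← 42.221336 − (+8.543e-08/-2.190e+00) = 42.221336
iter 5: u=1.395574  f(a)=-2.842e-14  f'(a)=-2.190e+00  a ← 42.221336 − (-2.842e-14/-2.190e+00) = 42.221336
converged: |Δa| < 1e-12 after 5 iterations
sag = a·(cosh(S/(2a)) − 1) = 42.221336·(cosh(1.395574) − 1) = 48.237501
T_max/T_min = cosh(S/(2a)) = 2.142491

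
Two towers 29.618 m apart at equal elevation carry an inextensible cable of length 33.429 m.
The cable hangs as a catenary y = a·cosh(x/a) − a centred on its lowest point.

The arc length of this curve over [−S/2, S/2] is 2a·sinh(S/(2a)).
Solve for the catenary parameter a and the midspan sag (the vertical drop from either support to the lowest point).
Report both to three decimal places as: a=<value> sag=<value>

seed: a₀ = √(S³/(24(L−S))) = √(29.618³/(24·3.811)) = 16.854214
iter 1: u=0.878653  f(a)=+1.498e-01  f'(a)=-4.881e-01  a ← 16.854214 − (+1.498e-01/-4.881e-01) = 17.161194
iter 2: u=0.862935  f(a)=+4.192e-03  f'(a)=-4.612e-01  a ← 17.161194 − (+4.192e-03/-4.612e-01) = 17.170284
iter 3: u=0.862478  f(a)=+3.490e-06  f'(a)=-4.604e-01  a ← 17.170284 − (+3.490e-06/-4.604e-01) = 17.170292
iter 4: u=0.862478  f(a)=+2.423e-12  f'(a)=-4.604e-01  a ← 17.170292 − (+2.423e-12/-4.604e-01) = 17.170292
converged: |Δa| < 1e-12 after 4 iterations
sag = a·(cosh(S/(2a)) − 1) = 17.170292·(cosh(0.862478) − 1) = 6.792042
T_max/T_min = cosh(S/(2a)) = 1.395569

a=17.170 sag=6.792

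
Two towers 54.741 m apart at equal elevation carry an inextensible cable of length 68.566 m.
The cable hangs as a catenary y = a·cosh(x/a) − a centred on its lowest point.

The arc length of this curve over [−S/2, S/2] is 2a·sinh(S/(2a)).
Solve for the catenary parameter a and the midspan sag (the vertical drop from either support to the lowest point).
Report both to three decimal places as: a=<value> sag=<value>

a=23.032 sag=18.269

seed: a₀ = √(S³/(24(L−S))) = √(54.741³/(24·13.825)) = 22.234681
iter 1: u=1.230982  f(a)=+1.086e+00  f'(a)=-1.442e+00  a ← 22.234681 − (+1.086e+00/-1.442e+00) = 22.987593
iter 2: u=1.190664  f(a)=+5.760e-02  f'(a)=-1.293e+00  a ← 22.987593 − (+5.760e-02/-1.293e+00) = 23.032139
iter 3: u=1.188361  f(a)=+1.821e-04  f'(a)=-1.285e+00  a ← 23.032139 − (+1.821e-04/-1.285e+00) = 23.032281
iter 4: u=1.188354  f(a)=+1.834e-09  f'(a)=-1.285e+00  a ← 23.032281 − (+1.834e-09/-1.285e+00) = 23.032281
iter 5: u=1.188354  f(a)=+0.000e+00  f'(a)=-1.285e+00  a ← 23.032281 − (+0.000e+00/-1.285e+00) = 23.032281
converged: |Δa| < 1e-12 after 5 iterations
sag = a·(cosh(S/(2a)) − 1) = 23.032281·(cosh(1.188354) − 1) = 18.269173
T_max/T_min = cosh(S/(2a)) = 1.793199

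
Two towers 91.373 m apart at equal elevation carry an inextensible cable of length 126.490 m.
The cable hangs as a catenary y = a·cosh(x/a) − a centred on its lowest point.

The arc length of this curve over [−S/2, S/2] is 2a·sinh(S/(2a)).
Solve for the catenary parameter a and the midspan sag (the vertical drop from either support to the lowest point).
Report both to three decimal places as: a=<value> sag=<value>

a=31.687 sag=39.052

seed: a₀ = √(S³/(24(L−S))) = √(91.373³/(24·35.117)) = 30.085865
iter 1: u=1.518537  f(a)=+4.278e+00  f'(a)=-2.919e+00  a ← 30.085865 − (+4.278e+00/-2.919e+00) = 31.551579
iter 2: u=1.447994  f(a)=+3.325e-01  f'(a)=-2.481e+00  a ← 31.551579 − (+3.325e-01/-2.481e+00) = 31.685588
iter 3: u=1.441870  f(a)=+2.383e-03  f'(a)=-2.446e+00  a ← 31.685588 − (+2.383e-03/-2.446e+00) = 31.686562
iter 4: u=1.441826  f(a)=+1.243e-07  f'(a)=-2.446e+00  a ← 31.686562 − (+1.243e-07/-2.446e+00) = 31.686562
iter 5: u=1.441826  f(a)=+0.000e+00  f'(a)=-2.446e+00  a ← 31.686562 − (+0.000e+00/-2.446e+00) = 31.686562
converged: |Δa| < 1e-12 after 5 iterations
sag = a·(cosh(S/(2a)) − 1) = 31.686562·(cosh(1.441826) − 1) = 39.052170
T_max/T_min = cosh(S/(2a)) = 2.232452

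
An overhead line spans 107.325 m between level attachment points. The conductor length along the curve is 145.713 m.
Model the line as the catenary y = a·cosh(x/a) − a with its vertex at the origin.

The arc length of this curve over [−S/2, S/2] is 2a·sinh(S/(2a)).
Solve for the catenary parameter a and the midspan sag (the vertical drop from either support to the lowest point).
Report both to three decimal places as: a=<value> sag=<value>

a=38.454 sag=43.928

seed: a₀ = √(S³/(24(L−S))) = √(107.325³/(24·38.388)) = 36.630933
iter 1: u=1.464950  f(a)=+4.336e+00  f'(a)=-2.582e+00  a ← 36.630933 − (+4.336e+00/-2.582e+00) = 38.310524
iter 2: u=1.400725  f(a)=+3.161e-01  f'(a)=-2.218e+00  a ← 38.310524 − (+3.161e-01/-2.218e+00) = 38.453036
iter 3: u=1.395533  f(a)=+1.971e-03  f'(a)=-2.190e+00  a ← 38.453036 − (+1.971e-03/-2.190e+00) = 38.453936
iter 4: u=1.395501  f(a)=+7.772e-08  f'(a)=-2.190e+00  a ← 38.453936 − (+7.772e-08/-2.190e+00) = 38.453936
iter 5: u=1.395501  f(a)=+2.842e-14  f'(a)=-2.190e+00  a ← 38.453936 − (+2.842e-14/-2.190e+00) = 38.453936
converged: |Δa| < 1e-12 after 5 iterations
sag = a·(cosh(S/(2a)) − 1) = 38.453936·(cosh(1.395501) − 1) = 43.927948
T_max/T_min = cosh(S/(2a)) = 2.142352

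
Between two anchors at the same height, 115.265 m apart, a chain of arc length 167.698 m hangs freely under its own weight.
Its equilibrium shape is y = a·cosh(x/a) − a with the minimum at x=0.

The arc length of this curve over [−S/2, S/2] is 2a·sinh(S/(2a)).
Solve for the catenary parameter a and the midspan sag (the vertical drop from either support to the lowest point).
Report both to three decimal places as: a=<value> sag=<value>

seed: a₀ = √(S³/(24(L−S))) = √(115.265³/(24·52.433)) = 34.884958
iter 1: u=1.652073  f(a)=+7.638e+00  f'(a)=-3.911e+00  a ← 34.884958 − (+7.638e+00/-3.911e+00) = 36.838200
iter 2: u=1.564477  f(a)=+6.885e-01  f'(a)=-3.235e+00  a ← 36.838200 − (+6.885e-01/-3.235e+00) = 37.051036
iter 3: u=1.555490  f(a)=+6.817e-03  f'(a)=-3.171e+00  a ← 37.051036 − (+6.817e-03/-3.171e+00) = 37.053186
iter 4: u=1.555399  f(a)=+6.830e-07  f'(a)=-3.170e+00  a ← 37.053186 − (+6.830e-07/-3.170e+00) = 37.053186
iter 5: u=1.555399  f(a)=+0.000e+00  f'(a)=-3.170e+00  a ← 37.053186 − (+0.000e+00/-3.170e+00) = 37.053186
converged: |Δa| < 1e-12 after 5 iterations
sag = a·(cosh(S/(2a)) − 1) = 37.053186·(cosh(1.555399) − 1) = 54.617929
T_max/T_min = cosh(S/(2a)) = 2.474041

a=37.053 sag=54.618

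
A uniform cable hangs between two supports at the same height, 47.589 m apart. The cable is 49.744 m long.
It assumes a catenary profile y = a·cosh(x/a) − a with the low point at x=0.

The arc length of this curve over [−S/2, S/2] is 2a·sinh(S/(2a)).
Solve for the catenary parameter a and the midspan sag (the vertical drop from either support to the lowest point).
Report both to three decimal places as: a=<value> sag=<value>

a=45.956 sag=6.299

seed: a₀ = √(S³/(24(L−S))) = √(47.589³/(24·2.155)) = 45.648931
iter 1: u=0.521250  f(a)=+2.947e-02  f'(a)=-9.701e-02  a ← 45.648931 − (+2.947e-02/-9.701e-02) = 45.952683
iter 2: u=0.517804  f(a)=+2.967e-04  f'(a)=-9.506e-02  a ← 45.952683 − (+2.967e-04/-9.506e-02) = 45.955804
iter 3: u=0.517769  f(a)=+3.076e-08  f'(a)=-9.504e-02  a ← 45.955804 − (+3.076e-08/-9.504e-02) = 45.955804
iter 4: u=0.517769  f(a)=+0.000e+00  f'(a)=-9.504e-02  a ← 45.955804 − (+0.000e+00/-9.504e-02) = 45.955804
converged: |Δa| < 1e-12 after 4 iterations
sag = a·(cosh(S/(2a)) − 1) = 45.955804·(cosh(0.517769) − 1) = 6.298883
T_max/T_min = cosh(S/(2a)) = 1.137064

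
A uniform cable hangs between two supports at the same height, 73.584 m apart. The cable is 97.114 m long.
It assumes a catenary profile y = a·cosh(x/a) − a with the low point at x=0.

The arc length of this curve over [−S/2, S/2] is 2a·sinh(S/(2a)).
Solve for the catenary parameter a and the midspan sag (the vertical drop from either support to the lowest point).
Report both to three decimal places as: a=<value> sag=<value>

seed: a₀ = √(S³/(24(L−S))) = √(73.584³/(24·23.530)) = 26.561861
iter 1: u=1.385144  f(a)=+2.363e+00  f'(a)=-2.136e+00  a ← 26.561861 − (+2.363e+00/-2.136e+00) = 27.668331
iter 2: u=1.329751  f(a)=+1.557e-01  f'(a)=-1.863e+00  a ← 27.668331 − (+1.557e-01/-1.863e+00) = 27.751906
iter 3: u=1.325747  f(a)=+7.811e-04  f'(a)=-1.844e+00  a ← 27.751906 − (+7.811e-04/-1.844e+00) = 27.752329
iter 4: u=1.325727  f(a)=+1.988e-08  f'(a)=-1.844e+00  a ← 27.752329 − (+1.988e-08/-1.844e+00) = 27.752329
iter 5: u=1.325727  f(a)=-1.421e-14  f'(a)=-1.844e+00  a ← 27.752329 − (-1.421e-14/-1.844e+00) = 27.752329
converged: |Δa| < 1e-12 after 5 iterations
sag = a·(cosh(S/(2a)) − 1) = 27.752329·(cosh(1.325727) − 1) = 28.175964
T_max/T_min = cosh(S/(2a)) = 2.015265

a=27.752 sag=28.176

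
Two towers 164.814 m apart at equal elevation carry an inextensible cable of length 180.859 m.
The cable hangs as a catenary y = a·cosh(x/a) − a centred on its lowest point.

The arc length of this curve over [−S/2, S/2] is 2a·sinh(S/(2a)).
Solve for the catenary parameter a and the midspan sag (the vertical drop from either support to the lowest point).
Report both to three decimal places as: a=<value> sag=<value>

seed: a₀ = √(S³/(24(L−S))) = √(164.814³/(24·16.045)) = 107.824057
iter 1: u=0.764273  f(a)=+4.752e-01  f'(a)=-3.154e-01  a ← 107.824057 − (+4.752e-01/-3.154e-01) = 109.330802
iter 2: u=0.753740  f(a)=+1.014e-02  f'(a)=-3.020e-01  a ← 109.330802 − (+1.014e-02/-3.020e-01) = 109.364387
iter 3: u=0.753509  f(a)=+4.846e-06  f'(a)=-3.017e-01  a ← 109.364387 − (+4.846e-06/-3.017e-01) = 109.364403
iter 4: u=0.753508  f(a)=+1.080e-12  f'(a)=-3.017e-01  a ← 109.364403 − (+1.080e-12/-3.017e-01) = 109.364403
converged: |Δa| < 1e-12 after 4 iterations
sag = a·(cosh(S/(2a)) − 1) = 109.364403·(cosh(0.753508) − 1) = 32.544255
T_max/T_min = cosh(S/(2a)) = 1.297576

a=109.364 sag=32.544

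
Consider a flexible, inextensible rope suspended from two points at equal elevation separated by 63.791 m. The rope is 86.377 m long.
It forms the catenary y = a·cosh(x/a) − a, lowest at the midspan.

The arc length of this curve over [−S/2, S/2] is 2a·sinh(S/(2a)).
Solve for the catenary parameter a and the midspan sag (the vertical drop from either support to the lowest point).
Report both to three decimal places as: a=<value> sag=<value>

seed: a₀ = √(S³/(24(L−S))) = √(63.791³/(24·22.586)) = 21.883351
iter 1: u=1.457524  f(a)=+2.524e+00  f'(a)=-2.537e+00  a ← 21.883351 − (+2.524e+00/-2.537e+00) = 22.878112
iter 2: u=1.394149  f(a)=+1.823e-01  f'(a)=-2.183e+00  a ← 22.878112 − (+1.823e-01/-2.183e+00) = 22.961630
iter 3: u=1.389078  f(a)=+1.115e-03  f'(a)=-2.156e+00  a ← 22.961630 − (+1.115e-03/-2.156e+00) = 22.962147
iter 4: u=1.389047  f(a)=+4.225e-08  f'(a)=-2.156e+00  a ← 22.962147 − (+4.225e-08/-2.156e+00) = 22.962147
iter 5: u=1.389047  f(a)=+2.842e-14  f'(a)=-2.156e+00  a ← 22.962147 − (+2.842e-14/-2.156e+00) = 22.962147
converged: |Δa| < 1e-12 after 5 iterations
sag = a·(cosh(S/(2a)) − 1) = 22.962147·(cosh(1.389047) − 1) = 25.951110
T_max/T_min = cosh(S/(2a)) = 2.130169

a=22.962 sag=25.951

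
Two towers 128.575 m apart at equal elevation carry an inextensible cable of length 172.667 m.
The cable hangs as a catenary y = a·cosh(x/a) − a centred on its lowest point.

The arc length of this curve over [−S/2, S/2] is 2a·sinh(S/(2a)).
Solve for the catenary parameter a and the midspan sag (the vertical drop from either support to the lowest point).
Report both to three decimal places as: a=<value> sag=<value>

seed: a₀ = √(S³/(24(L−S))) = √(128.575³/(24·44.092)) = 44.817670
iter 1: u=1.434423  f(a)=+4.765e+00  f'(a)=-2.403e+00  a ← 44.817670 − (+4.765e+00/-2.403e+00) = 46.800218
iter 2: u=1.373658  f(a)=+3.344e-01  f'(a)=-2.077e+00  a ← 46.800218 − (+3.344e-01/-2.077e+00) = 46.961235
iter 3: u=1.368948  f(a)=+1.922e-03  f'(a)=-2.053e+00  a ← 46.961235 − (+1.922e-03/-2.053e+00) = 46.962171
iter 4: u=1.368921  f(a)=+6.430e-08  f'(a)=-2.053e+00  a ← 46.962171 − (+6.430e-08/-2.053e+00) = 46.962171
iter 5: u=1.368921  f(a)=-2.842e-14  f'(a)=-2.053e+00  a ← 46.962171 − (-2.842e-14/-2.053e+00) = 46.962171
converged: |Δa| < 1e-12 after 5 iterations
sag = a·(cosh(S/(2a)) − 1) = 46.962171·(cosh(1.368921) − 1) = 51.317627
T_max/T_min = cosh(S/(2a)) = 2.092744

a=46.962 sag=51.318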